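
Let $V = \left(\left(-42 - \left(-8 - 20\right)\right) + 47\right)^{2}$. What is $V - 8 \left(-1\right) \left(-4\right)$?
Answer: $1057$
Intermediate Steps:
$V = 1089$ ($V = \left(\left(-42 - \left(-8 - 20\right)\right) + 47\right)^{2} = \left(\left(-42 - -28\right) + 47\right)^{2} = \left(\left(-42 + 28\right) + 47\right)^{2} = \left(-14 + 47\right)^{2} = 33^{2} = 1089$)
$V - 8 \left(-1\right) \left(-4\right) = 1089 - 8 \left(-1\right) \left(-4\right) = 1089 - \left(-8\right) \left(-4\right) = 1089 - 32 = 1057$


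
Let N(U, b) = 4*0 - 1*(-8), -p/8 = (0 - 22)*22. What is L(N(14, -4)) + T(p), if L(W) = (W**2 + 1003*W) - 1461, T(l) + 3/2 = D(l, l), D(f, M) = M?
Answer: 20995/2 ≈ 10498.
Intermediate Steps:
p = 3872 (p = -8*(0 - 22)*22 = -(-176)*22 = -8*(-484) = 3872)
T(l) = -3/2 + l
N(U, b) = 8 (N(U, b) = 0 + 8 = 8)
L(W) = -1461 + W**2 + 1003*W
L(N(14, -4)) + T(p) = (-1461 + 8**2 + 1003*8) + (-3/2 + 3872) = (-1461 + 64 + 8024) + 7741/2 = 6627 + 7741/2 = 20995/2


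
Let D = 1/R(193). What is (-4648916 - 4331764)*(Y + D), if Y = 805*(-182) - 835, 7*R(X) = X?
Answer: 255388787993040/193 ≈ 1.3233e+12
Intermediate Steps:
R(X) = X/7
Y = -147345 (Y = -146510 - 835 = -147345)
D = 7/193 (D = 1/((⅐)*193) = 1/(193/7) = 7/193 ≈ 0.036269)
(-4648916 - 4331764)*(Y + D) = (-4648916 - 4331764)*(-147345 + 7/193) = -8980680*(-28437578/193) = 255388787993040/193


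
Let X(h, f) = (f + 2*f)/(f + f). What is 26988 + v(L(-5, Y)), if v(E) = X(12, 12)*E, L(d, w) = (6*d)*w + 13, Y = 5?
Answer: 53565/2 ≈ 26783.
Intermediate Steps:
L(d, w) = 13 + 6*d*w (L(d, w) = 6*d*w + 13 = 13 + 6*d*w)
X(h, f) = 3/2 (X(h, f) = (3*f)/((2*f)) = (3*f)*(1/(2*f)) = 3/2)
v(E) = 3*E/2
26988 + v(L(-5, Y)) = 26988 + 3*(13 + 6*(-5)*5)/2 = 26988 + 3*(13 - 150)/2 = 26988 + (3/2)*(-137) = 26988 - 411/2 = 53565/2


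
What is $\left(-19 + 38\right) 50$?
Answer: $950$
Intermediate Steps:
$\left(-19 + 38\right) 50 = 19 \cdot 50 = 950$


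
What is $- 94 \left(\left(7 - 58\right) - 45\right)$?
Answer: $9024$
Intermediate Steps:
$- 94 \left(\left(7 - 58\right) - 45\right) = - 94 \left(-51 - 45\right) = \left(-94\right) \left(-96\right) = 9024$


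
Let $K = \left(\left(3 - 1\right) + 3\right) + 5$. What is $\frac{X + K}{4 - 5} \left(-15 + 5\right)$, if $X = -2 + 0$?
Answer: $80$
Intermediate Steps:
$X = -2$
$K = 10$ ($K = \left(\left(3 - 1\right) + 3\right) + 5 = \left(2 + 3\right) + 5 = 5 + 5 = 10$)
$\frac{X + K}{4 - 5} \left(-15 + 5\right) = \frac{-2 + 10}{4 - 5} \left(-15 + 5\right) = \frac{8}{-1} \left(-10\right) = 8 \left(-1\right) \left(-10\right) = \left(-8\right) \left(-10\right) = 80$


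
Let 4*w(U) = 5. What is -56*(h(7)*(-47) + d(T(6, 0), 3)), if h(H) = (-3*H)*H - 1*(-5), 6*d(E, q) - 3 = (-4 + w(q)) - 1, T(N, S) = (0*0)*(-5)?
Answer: -373737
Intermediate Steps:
w(U) = 5/4 (w(U) = (¼)*5 = 5/4)
T(N, S) = 0 (T(N, S) = 0*(-5) = 0)
d(E, q) = -⅛ (d(E, q) = ½ + ((-4 + 5/4) - 1)/6 = ½ + (-11/4 - 1)/6 = ½ + (⅙)*(-15/4) = ½ - 5/8 = -⅛)
h(H) = 5 - 3*H² (h(H) = -3*H² + 5 = 5 - 3*H²)
-56*(h(7)*(-47) + d(T(6, 0), 3)) = -56*((5 - 3*7²)*(-47) - ⅛) = -56*((5 - 3*49)*(-47) - ⅛) = -56*((5 - 147)*(-47) - ⅛) = -56*(-142*(-47) - ⅛) = -56*(6674 - ⅛) = -56*53391/8 = -373737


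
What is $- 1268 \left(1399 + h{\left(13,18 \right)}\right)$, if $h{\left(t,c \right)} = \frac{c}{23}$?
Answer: $- \frac{40823260}{23} \approx -1.7749 \cdot 10^{6}$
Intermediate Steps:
$h{\left(t,c \right)} = \frac{c}{23}$ ($h{\left(t,c \right)} = c \frac{1}{23} = \frac{c}{23}$)
$- 1268 \left(1399 + h{\left(13,18 \right)}\right) = - 1268 \left(1399 + \frac{1}{23} \cdot 18\right) = - 1268 \left(1399 + \frac{18}{23}\right) = \left(-1268\right) \frac{32195}{23} = - \frac{40823260}{23}$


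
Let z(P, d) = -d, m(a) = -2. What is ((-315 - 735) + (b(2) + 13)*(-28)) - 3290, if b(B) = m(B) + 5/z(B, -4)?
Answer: -4683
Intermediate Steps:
b(B) = -3/4 (b(B) = -2 + 5/((-1*(-4))) = -2 + 5/4 = -3/4)
((-315 - 735) + (b(2) + 13)*(-28)) - 3290 = ((-315 - 735) + (-3/4 + 13)*(-28)) - 3290 = (-1050 + (49/4)*(-28)) - 3290 = (-1050 - 343) - 3290 = -1393 - 3290 = -4683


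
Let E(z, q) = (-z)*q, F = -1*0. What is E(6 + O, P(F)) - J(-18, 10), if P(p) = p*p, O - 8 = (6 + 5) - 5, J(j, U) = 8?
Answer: -8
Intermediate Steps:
O = 14 (O = 8 + ((6 + 5) - 5) = 8 + (11 - 5) = 8 + 6 = 14)
F = 0
P(p) = p**2
E(z, q) = -q*z
E(6 + O, P(F)) - J(-18, 10) = -1*0**2*(6 + 14) - 1*8 = -1*0*20 - 8 = 0 - 8 = -8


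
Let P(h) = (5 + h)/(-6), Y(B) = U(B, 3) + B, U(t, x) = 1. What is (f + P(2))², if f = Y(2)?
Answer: 121/36 ≈ 3.3611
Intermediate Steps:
Y(B) = 1 + B
f = 3 (f = 1 + 2 = 3)
P(h) = -⅚ - h/6 (P(h) = (5 + h)*(-⅙) = -⅚ - h/6)
(f + P(2))² = (3 + (-⅚ - ⅙*2))² = (3 + (-⅚ - ⅓))² = (3 - 7/6)² = (11/6)² = 121/36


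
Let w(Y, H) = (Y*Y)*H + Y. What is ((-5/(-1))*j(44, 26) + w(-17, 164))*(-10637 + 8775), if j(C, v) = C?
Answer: -88629338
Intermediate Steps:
w(Y, H) = Y + H*Y² (w(Y, H) = Y²*H + Y = H*Y² + Y = Y + H*Y²)
((-5/(-1))*j(44, 26) + w(-17, 164))*(-10637 + 8775) = (-5/(-1)*44 - 17*(1 + 164*(-17)))*(-10637 + 8775) = (-5*(-1)*44 - 17*(1 - 2788))*(-1862) = (5*44 - 17*(-2787))*(-1862) = (220 + 47379)*(-1862) = 47599*(-1862) = -88629338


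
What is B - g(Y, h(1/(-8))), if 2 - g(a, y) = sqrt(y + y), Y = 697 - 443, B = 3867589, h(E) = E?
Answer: 3867587 + I/2 ≈ 3.8676e+6 + 0.5*I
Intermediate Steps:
Y = 254
g(a, y) = 2 - sqrt(2)*sqrt(y) (g(a, y) = 2 - sqrt(y + y) = 2 - sqrt(2*y) = 2 - sqrt(2)*sqrt(y))
B - g(Y, h(1/(-8))) = 3867589 - (2 - sqrt(2)*sqrt(1/(-8))) = 3867589 - (2 - sqrt(2)*sqrt(-1/8)) = 3867589 - (2 - sqrt(2)*I*sqrt(2)/4) = 3867589 - (2 - I/2) = 3867589 + (-2 + I/2) = 3867587 + I/2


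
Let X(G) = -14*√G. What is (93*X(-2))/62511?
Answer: -434*I*√2/20837 ≈ -0.029456*I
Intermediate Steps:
(93*X(-2))/62511 = (93*(-14*I*√2))/62511 = (93*(-14*I*√2))*(1/62511) = -1302*I*√2*(1/62511) = -434*I*√2/20837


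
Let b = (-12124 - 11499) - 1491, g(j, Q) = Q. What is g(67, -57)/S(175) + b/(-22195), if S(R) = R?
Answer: 625967/776825 ≈ 0.80580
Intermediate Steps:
b = -25114 (b = -23623 - 1491 = -25114)
g(67, -57)/S(175) + b/(-22195) = -57/175 - 25114/(-22195) = -57*1/175 - 25114*(-1/22195) = -57/175 + 25114/22195 = 625967/776825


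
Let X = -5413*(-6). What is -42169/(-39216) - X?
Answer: -1273615079/39216 ≈ -32477.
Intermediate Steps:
X = 32478
-42169/(-39216) - X = -42169/(-39216) - 1*32478 = -42169*(-1/39216) - 32478 = 42169/39216 - 32478 = -1273615079/39216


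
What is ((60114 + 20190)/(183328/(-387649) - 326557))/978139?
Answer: -31129765296/123822300874155119 ≈ -2.5141e-7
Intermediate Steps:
((60114 + 20190)/(183328/(-387649) - 326557))/978139 = (80304/(183328*(-1/387649) - 326557))*(1/978139) = (80304/(-183328/387649 - 326557))*(1/978139) = (80304/(-126589677821/387649))*(1/978139) = (80304*(-387649/126589677821))*(1/978139) = -31129765296/126589677821*1/978139 = -31129765296/123822300874155119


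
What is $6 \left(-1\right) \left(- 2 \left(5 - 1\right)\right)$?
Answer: $48$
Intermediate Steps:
$6 \left(-1\right) \left(- 2 \left(5 - 1\right)\right) = - 6 \left(\left(-2\right) 4\right) = \left(-6\right) \left(-8\right) = 48$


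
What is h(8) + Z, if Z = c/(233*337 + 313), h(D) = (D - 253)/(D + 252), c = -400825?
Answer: -12352883/2049684 ≈ -6.0267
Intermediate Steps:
h(D) = (-253 + D)/(252 + D)
Z = -400825/78834 (Z = -400825/(233*337 + 313) = -400825/(78521 + 313) = -400825/78834 ≈ -5.0844)
h(8) + Z = (-253 + 8)/(252 + 8) - 400825/78834 = -245/260 - 400825/78834 = (1/260)*(-245) - 400825/78834 = -49/52 - 400825/78834 = -12352883/2049684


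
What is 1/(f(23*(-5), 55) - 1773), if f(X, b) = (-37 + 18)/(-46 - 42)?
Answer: -88/156005 ≈ -0.00056408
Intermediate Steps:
f(X, b) = 19/88 (f(X, b) = -19/(-88) = -19*(-1/88) = 19/88)
1/(f(23*(-5), 55) - 1773) = 1/(19/88 - 1773) = 1/(-156005/88) = -88/156005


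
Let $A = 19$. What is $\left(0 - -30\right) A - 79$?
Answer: $491$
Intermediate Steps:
$\left(0 - -30\right) A - 79 = \left(0 - -30\right) 19 - 79 = \left(0 + 30\right) 19 - 79 = 30 \cdot 19 - 79 = 570 - 79 = 491$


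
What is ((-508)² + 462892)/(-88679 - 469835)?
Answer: -360478/279257 ≈ -1.2908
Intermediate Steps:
((-508)² + 462892)/(-88679 - 469835) = (258064 + 462892)/(-558514) = 720956*(-1/558514) = -360478/279257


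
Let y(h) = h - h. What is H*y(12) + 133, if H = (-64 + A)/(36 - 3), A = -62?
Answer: 133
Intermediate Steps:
y(h) = 0
H = -42/11 (H = (-64 - 62)/(36 - 3) = -126/33 = -126*1/33 = -42/11 ≈ -3.8182)
H*y(12) + 133 = -42/11*0 + 133 = 0 + 133 = 133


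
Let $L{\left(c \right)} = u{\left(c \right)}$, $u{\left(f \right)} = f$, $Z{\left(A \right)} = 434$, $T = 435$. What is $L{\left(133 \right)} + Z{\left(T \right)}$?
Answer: $567$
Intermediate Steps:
$L{\left(c \right)} = c$
$L{\left(133 \right)} + Z{\left(T \right)} = 133 + 434 = 567$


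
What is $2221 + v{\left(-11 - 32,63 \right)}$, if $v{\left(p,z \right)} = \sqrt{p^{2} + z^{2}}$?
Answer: $2221 + \sqrt{5818} \approx 2297.3$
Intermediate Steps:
$2221 + v{\left(-11 - 32,63 \right)} = 2221 + \sqrt{\left(-11 - 32\right)^{2} + 63^{2}} = 2221 + \sqrt{\left(-43\right)^{2} + 3969} = 2221 + \sqrt{1849 + 3969} = 2221 + \sqrt{5818}$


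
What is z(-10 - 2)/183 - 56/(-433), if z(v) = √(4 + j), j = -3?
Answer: 10681/79239 ≈ 0.13479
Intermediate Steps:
z(v) = 1 (z(v) = √(4 - 3) = √1 = 1)
z(-10 - 2)/183 - 56/(-433) = 1/183 - 56/(-433) = 1*(1/183) - 56*(-1/433) = 1/183 + 56/433 = 10681/79239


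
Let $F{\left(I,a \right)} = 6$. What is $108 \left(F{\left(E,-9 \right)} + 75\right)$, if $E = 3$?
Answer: $8748$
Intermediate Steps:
$108 \left(F{\left(E,-9 \right)} + 75\right) = 108 \left(6 + 75\right) = 108 \cdot 81 = 8748$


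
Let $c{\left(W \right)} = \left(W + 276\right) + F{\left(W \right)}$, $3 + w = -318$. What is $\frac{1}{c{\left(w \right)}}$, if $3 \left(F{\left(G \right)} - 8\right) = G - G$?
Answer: $- \frac{1}{37} \approx -0.027027$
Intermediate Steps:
$F{\left(G \right)} = 8$ ($F{\left(G \right)} = 8 + \frac{G - G}{3} = 8 + \frac{1}{3} \cdot 0 = 8 + 0 = 8$)
$w = -321$ ($w = -3 - 318 = -321$)
$c{\left(W \right)} = 284 + W$ ($c{\left(W \right)} = \left(W + 276\right) + 8 = \left(276 + W\right) + 8 = 284 + W$)
$\frac{1}{c{\left(w \right)}} = \frac{1}{284 - 321} = \frac{1}{-37} = - \frac{1}{37}$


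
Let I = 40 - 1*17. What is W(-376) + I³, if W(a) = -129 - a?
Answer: 12414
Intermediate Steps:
I = 23 (I = 40 - 17 = 23)
W(-376) + I³ = (-129 - 1*(-376)) + 23³ = (-129 + 376) + 12167 = 247 + 12167 = 12414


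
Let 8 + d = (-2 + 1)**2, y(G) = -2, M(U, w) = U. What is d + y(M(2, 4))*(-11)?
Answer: 15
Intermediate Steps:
d = -7 (d = -8 + (-2 + 1)**2 = -8 + (-1)**2 = -8 + 1 = -7)
d + y(M(2, 4))*(-11) = -7 - 2*(-11) = -7 + 22 = 15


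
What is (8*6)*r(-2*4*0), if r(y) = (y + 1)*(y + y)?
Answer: 0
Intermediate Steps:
r(y) = 2*y*(1 + y) (r(y) = (1 + y)*(2*y) = 2*y*(1 + y))
(8*6)*r(-2*4*0) = (8*6)*(2*(-2*4*0)*(1 - 2*4*0)) = 48*(2*(-8*0)*(1 - 8*0)) = 48*(2*0*(1 + 0)) = 48*(2*0*1) = 48*0 = 0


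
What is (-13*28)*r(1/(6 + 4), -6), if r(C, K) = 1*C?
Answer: -182/5 ≈ -36.400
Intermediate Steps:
r(C, K) = C
(-13*28)*r(1/(6 + 4), -6) = (-13*28)/(6 + 4) = -364/10 = -364*⅒ = -182/5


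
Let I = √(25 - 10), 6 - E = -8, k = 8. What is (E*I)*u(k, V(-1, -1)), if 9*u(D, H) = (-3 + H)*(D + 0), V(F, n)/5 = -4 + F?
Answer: -3136*√15/9 ≈ -1349.5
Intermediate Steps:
V(F, n) = -20 + 5*F (V(F, n) = 5*(-4 + F) = -20 + 5*F)
E = 14 (E = 6 - 1*(-8) = 6 + 8 = 14)
I = √15 ≈ 3.8730
u(D, H) = D*(-3 + H)/9 (u(D, H) = ((-3 + H)*(D + 0))/9 = ((-3 + H)*D)/9 = (D*(-3 + H))/9 = D*(-3 + H)/9)
(E*I)*u(k, V(-1, -1)) = (14*√15)*((⅑)*8*(-3 + (-20 + 5*(-1)))) = (14*√15)*((⅑)*8*(-3 + (-20 - 5))) = (14*√15)*((⅑)*8*(-3 - 25)) = (14*√15)*((⅑)*8*(-28)) = (14*√15)*(-224/9) = -3136*√15/9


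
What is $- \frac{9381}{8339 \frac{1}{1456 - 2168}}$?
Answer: $\frac{6679272}{8339} \approx 800.97$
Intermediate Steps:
$- \frac{9381}{8339 \frac{1}{1456 - 2168}} = - \frac{9381}{8339 \frac{1}{-712}} = - \frac{9381}{8339 \left(- \frac{1}{712}\right)} = - \frac{9381}{- \frac{8339}{712}} = \left(-9381\right) \left(- \frac{712}{8339}\right) = \frac{6679272}{8339}$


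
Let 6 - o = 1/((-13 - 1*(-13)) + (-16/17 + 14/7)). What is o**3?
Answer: 753571/5832 ≈ 129.21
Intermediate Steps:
o = 91/18 (o = 6 - 1/((-13 - 1*(-13)) + (-16/17 + 14/7)) = 6 - 1/((-13 + 13) + (-16*1/17 + 14*(1/7))) = 6 - 1/(0 + (-16/17 + 2)) = 6 - 1/(0 + 18/17) = 6 - 1/18/17 = 6 - 1*17/18 = 6 - 17/18 = 91/18 ≈ 5.0556)
o**3 = (91/18)**3 = 753571/5832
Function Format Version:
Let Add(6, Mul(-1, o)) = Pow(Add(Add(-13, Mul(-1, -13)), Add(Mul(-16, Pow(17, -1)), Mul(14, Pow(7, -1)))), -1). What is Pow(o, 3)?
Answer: Rational(753571, 5832) ≈ 129.21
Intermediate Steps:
o = Rational(91, 18) (o = Add(6, Mul(-1, Pow(Add(Add(-13, Mul(-1, -13)), Add(Mul(-16, Pow(17, -1)), Mul(14, Pow(7, -1)))), -1))) = Add(6, Mul(-1, Pow(Add(Add(-13, 13), Add(Mul(-16, Rational(1, 17)), Mul(14, Rational(1, 7)))), -1))) = Add(6, Mul(-1, Pow(Add(0, Add(Rational(-16, 17), 2)), -1))) = Add(6, Mul(-1, Pow(Add(0, Rational(18, 17)), -1))) = Add(6, Mul(-1, Pow(Rational(18, 17), -1))) = Add(6, Mul(-1, Rational(17, 18))) = Add(6, Rational(-17, 18)) = Rational(91, 18) ≈ 5.0556)
Pow(o, 3) = Pow(Rational(91, 18), 3) = Rational(753571, 5832)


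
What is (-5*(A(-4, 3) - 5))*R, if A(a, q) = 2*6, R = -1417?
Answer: 49595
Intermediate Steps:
A(a, q) = 12
(-5*(A(-4, 3) - 5))*R = -5*(12 - 5)*(-1417) = -5*7*(-1417) = -35*(-1417) = 49595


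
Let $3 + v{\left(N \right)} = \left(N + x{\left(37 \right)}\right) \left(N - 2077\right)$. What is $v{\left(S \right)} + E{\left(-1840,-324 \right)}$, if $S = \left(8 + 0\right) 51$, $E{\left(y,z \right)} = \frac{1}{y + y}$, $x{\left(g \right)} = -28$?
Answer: $- \frac{2333940641}{3680} \approx -6.3422 \cdot 10^{5}$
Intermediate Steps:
$E{\left(y,z \right)} = \frac{1}{2 y}$
$S = 408$ ($S = 8 \cdot 51 = 408$)
$v{\left(N \right)} = -3 + \left(-2077 + N\right) \left(-28 + N\right)$ ($v{\left(N \right)} = -3 + \left(N - 28\right) \left(N - 2077\right) = -3 + \left(-28 + N\right) \left(-2077 + N\right) = -3 + \left(-2077 + N\right) \left(-28 + N\right)$)
$v{\left(S \right)} + E{\left(-1840,-324 \right)} = \left(58153 + 408^{2} - 858840\right) + \frac{1}{2 \left(-1840\right)} = \left(58153 + 166464 - 858840\right) + \frac{1}{2} \left(- \frac{1}{1840}\right) = -634223 - \frac{1}{3680} = - \frac{2333940641}{3680}$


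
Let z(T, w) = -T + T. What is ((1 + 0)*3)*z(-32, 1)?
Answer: 0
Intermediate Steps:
z(T, w) = 0
((1 + 0)*3)*z(-32, 1) = ((1 + 0)*3)*0 = (1*3)*0 = 3*0 = 0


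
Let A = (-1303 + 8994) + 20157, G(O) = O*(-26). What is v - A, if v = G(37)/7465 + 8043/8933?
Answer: -1856988116111/66684845 ≈ -27847.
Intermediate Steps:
G(O) = -26*O
v = 51447449/66684845 (v = -26*37/7465 + 8043/8933 = -962*1/7465 + 8043*(1/8933) = -962/7465 + 8043/8933 = 51447449/66684845 ≈ 0.77150)
A = 27848 (A = 7691 + 20157 = 27848)
v - A = 51447449/66684845 - 1*27848 = 51447449/66684845 - 27848 = -1856988116111/66684845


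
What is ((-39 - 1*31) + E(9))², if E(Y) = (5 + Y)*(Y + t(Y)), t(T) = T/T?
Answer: 4900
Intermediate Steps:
t(T) = 1
E(Y) = (1 + Y)*(5 + Y) (E(Y) = (5 + Y)*(Y + 1) = (5 + Y)*(1 + Y) = (1 + Y)*(5 + Y))
((-39 - 1*31) + E(9))² = ((-39 - 1*31) + (5 + 9² + 6*9))² = ((-39 - 31) + (5 + 81 + 54))² = (-70 + 140)² = 70² = 4900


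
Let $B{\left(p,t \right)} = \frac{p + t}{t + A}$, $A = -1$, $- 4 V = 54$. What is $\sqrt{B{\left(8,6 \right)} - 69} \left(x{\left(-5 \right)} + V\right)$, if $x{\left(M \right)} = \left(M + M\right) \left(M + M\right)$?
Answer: $\frac{173 i \sqrt{1655}}{10} \approx 703.79 i$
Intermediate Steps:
$V = - \frac{27}{2}$ ($V = \left(- \frac{1}{4}\right) 54 = - \frac{27}{2} \approx -13.5$)
$B{\left(p,t \right)} = \frac{p + t}{-1 + t}$ ($B{\left(p,t \right)} = \frac{p + t}{t - 1} = \frac{p + t}{-1 + t}$)
$x{\left(M \right)} = 4 M^{2}$ ($x{\left(M \right)} = 2 M 2 M = 4 M^{2}$)
$\sqrt{B{\left(8,6 \right)} - 69} \left(x{\left(-5 \right)} + V\right) = \sqrt{\frac{8 + 6}{-1 + 6} - 69} \left(4 \left(-5\right)^{2} - \frac{27}{2}\right) = \sqrt{\frac{1}{5} \cdot 14 - 69} \left(4 \cdot 25 - \frac{27}{2}\right) = \sqrt{\frac{1}{5} \cdot 14 - 69} \left(100 - \frac{27}{2}\right) = \sqrt{\frac{14}{5} - 69} \cdot \frac{173}{2} = \sqrt{- \frac{331}{5}} \cdot \frac{173}{2} = \frac{i \sqrt{1655}}{5} \cdot \frac{173}{2} = \frac{173 i \sqrt{1655}}{10}$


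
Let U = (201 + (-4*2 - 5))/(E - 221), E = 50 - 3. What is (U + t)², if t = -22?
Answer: 4032064/7569 ≈ 532.71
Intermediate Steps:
E = 47
U = -94/87 (U = (201 + (-4*2 - 5))/(47 - 221) = (201 + (-8 - 5))/(-174) = (201 - 13)*(-1/174) = 188*(-1/174) = -94/87 ≈ -1.0805)
(U + t)² = (-94/87 - 22)² = (-2008/87)² = 4032064/7569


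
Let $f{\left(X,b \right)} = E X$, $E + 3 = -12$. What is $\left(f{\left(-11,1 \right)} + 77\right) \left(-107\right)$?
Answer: $-25894$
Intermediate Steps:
$E = -15$ ($E = -3 - 12 = -15$)
$f{\left(X,b \right)} = - 15 X$
$\left(f{\left(-11,1 \right)} + 77\right) \left(-107\right) = \left(\left(-15\right) \left(-11\right) + 77\right) \left(-107\right) = \left(165 + 77\right) \left(-107\right) = 242 \left(-107\right) = -25894$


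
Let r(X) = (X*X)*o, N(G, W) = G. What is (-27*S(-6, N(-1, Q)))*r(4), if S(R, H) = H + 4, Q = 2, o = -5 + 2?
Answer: 3888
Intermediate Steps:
o = -3
S(R, H) = 4 + H
r(X) = -3*X² (r(X) = (X*X)*(-3) = X²*(-3) = -3*X²)
(-27*S(-6, N(-1, Q)))*r(4) = (-27*(4 - 1))*(-3*4²) = (-27*3)*(-3*16) = -81*(-48) = 3888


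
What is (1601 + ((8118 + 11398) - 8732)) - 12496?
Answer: -111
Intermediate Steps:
(1601 + ((8118 + 11398) - 8732)) - 12496 = (1601 + (19516 - 8732)) - 12496 = (1601 + 10784) - 12496 = 12385 - 12496 = -111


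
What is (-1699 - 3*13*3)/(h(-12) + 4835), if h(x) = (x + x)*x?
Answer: -1816/5123 ≈ -0.35448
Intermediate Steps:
h(x) = 2*x² (h(x) = (2*x)*x = 2*x²)
(-1699 - 3*13*3)/(h(-12) + 4835) = (-1699 - 3*13*3)/(2*(-12)² + 4835) = (-1699 - 39*3)/(2*144 + 4835) = (-1699 - 117)/(288 + 4835) = -1816/5123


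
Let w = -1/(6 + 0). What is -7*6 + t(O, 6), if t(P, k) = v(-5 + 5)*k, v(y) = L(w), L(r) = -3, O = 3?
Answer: -60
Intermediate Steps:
w = -⅙ (w = -1/6 = -1*⅙ = -⅙ ≈ -0.16667)
v(y) = -3
t(P, k) = -3*k
-7*6 + t(O, 6) = -7*6 - 3*6 = -42 - 18 = -60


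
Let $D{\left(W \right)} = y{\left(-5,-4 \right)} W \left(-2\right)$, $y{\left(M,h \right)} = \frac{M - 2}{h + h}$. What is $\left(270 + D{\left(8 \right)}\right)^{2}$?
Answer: $65536$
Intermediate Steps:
$y{\left(M,h \right)} = \frac{-2 + M}{2 h}$
$D{\left(W \right)} = - \frac{7 W}{4}$ ($D{\left(W \right)} = \frac{-2 - 5}{2 \left(-4\right)} W \left(-2\right) = \frac{1}{2} \left(- \frac{1}{4}\right) \left(-7\right) W \left(-2\right) = \frac{7 W}{8} \left(-2\right) = - \frac{7 W}{4}$)
$\left(270 + D{\left(8 \right)}\right)^{2} = \left(270 - 14\right)^{2} = 256^{2} = 65536$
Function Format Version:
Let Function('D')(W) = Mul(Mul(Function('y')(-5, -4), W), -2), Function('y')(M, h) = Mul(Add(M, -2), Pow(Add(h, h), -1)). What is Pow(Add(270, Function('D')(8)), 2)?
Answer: 65536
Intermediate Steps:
Function('y')(M, h) = Mul(Rational(1, 2), Pow(h, -1), Add(-2, M)) (Function('y')(M, h) = Mul(Add(-2, M), Pow(Mul(2, h), -1)) = Mul(Add(-2, M), Mul(Rational(1, 2), Pow(h, -1))) = Mul(Rational(1, 2), Pow(h, -1), Add(-2, M)))
Function('D')(W) = Mul(Rational(-7, 4), W) (Function('D')(W) = Mul(Mul(Mul(Rational(1, 2), Pow(-4, -1), Add(-2, -5)), W), -2) = Mul(Mul(Mul(Rational(1, 2), Rational(-1, 4), -7), W), -2) = Mul(Mul(Rational(7, 8), W), -2) = Mul(Rational(-7, 4), W))
Pow(Add(270, Function('D')(8)), 2) = Pow(Add(270, Mul(Rational(-7, 4), 8)), 2) = Pow(Add(270, -14), 2) = Pow(256, 2) = 65536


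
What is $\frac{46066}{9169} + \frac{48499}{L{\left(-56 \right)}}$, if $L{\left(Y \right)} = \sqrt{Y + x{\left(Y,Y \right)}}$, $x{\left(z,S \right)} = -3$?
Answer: $\frac{46066}{9169} - \frac{48499 i \sqrt{59}}{59} \approx 5.0241 - 6314.0 i$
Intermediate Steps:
$L{\left(Y \right)} = \sqrt{-3 + Y}$ ($L{\left(Y \right)} = \sqrt{Y - 3} = \sqrt{-3 + Y}$)
$\frac{46066}{9169} + \frac{48499}{L{\left(-56 \right)}} = \frac{46066}{9169} + \frac{48499}{\sqrt{-3 - 56}} = 46066 \cdot \frac{1}{9169} + \frac{48499}{\sqrt{-59}} = \frac{46066}{9169} + \frac{48499}{i \sqrt{59}} = \frac{46066}{9169} + 48499 \left(- \frac{i \sqrt{59}}{59}\right) = \frac{46066}{9169} - \frac{48499 i \sqrt{59}}{59}$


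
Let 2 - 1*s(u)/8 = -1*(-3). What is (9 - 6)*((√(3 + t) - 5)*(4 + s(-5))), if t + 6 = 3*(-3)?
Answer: 60 - 24*I*√3 ≈ 60.0 - 41.569*I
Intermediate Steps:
s(u) = -8 (s(u) = 16 - (-8)*(-3) = 16 - 8*3 = 16 - 24 = -8)
t = -15 (t = -6 + 3*(-3) = -6 - 9 = -15)
(9 - 6)*((√(3 + t) - 5)*(4 + s(-5))) = (9 - 6)*((√(3 - 15) - 5)*(4 - 8)) = 3*((√(-12) - 5)*(-4)) = 3*((2*I*√3 - 5)*(-4)) = 3*((-5 + 2*I*√3)*(-4)) = 3*(20 - 8*I*√3) = 60 - 24*I*√3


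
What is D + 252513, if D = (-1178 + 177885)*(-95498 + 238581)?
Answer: 25284020194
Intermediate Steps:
D = 25283767681 (D = 176707*143083 = 25283767681)
D + 252513 = 25283767681 + 252513 = 25284020194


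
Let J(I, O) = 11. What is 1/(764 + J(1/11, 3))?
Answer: 1/775 ≈ 0.0012903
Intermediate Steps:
1/(764 + J(1/11, 3)) = 1/(764 + 11) = 1/775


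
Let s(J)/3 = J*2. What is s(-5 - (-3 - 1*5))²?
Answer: 324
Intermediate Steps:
s(J) = 6*J (s(J) = 3*(J*2) = 3*(2*J) = 6*J)
s(-5 - (-3 - 1*5))² = (6*(-5 - (-3 - 1*5)))² = (6*(-5 - (-3 - 5)))² = (6*(-5 - 1*(-8)))² = (6*(-5 + 8))² = (6*3)² = 18² = 324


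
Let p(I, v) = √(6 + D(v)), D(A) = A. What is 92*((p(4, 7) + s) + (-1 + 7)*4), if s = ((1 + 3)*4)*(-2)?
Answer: -736 + 92*√13 ≈ -404.29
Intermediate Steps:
p(I, v) = √(6 + v)
s = -32 (s = (4*4)*(-2) = 16*(-2) = -32)
92*((p(4, 7) + s) + (-1 + 7)*4) = 92*((√(6 + 7) - 32) + (-1 + 7)*4) = 92*((√13 - 32) + 6*4) = 92*((-32 + √13) + 24) = 92*(-8 + √13) = -736 + 92*√13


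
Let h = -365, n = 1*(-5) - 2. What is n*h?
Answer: 2555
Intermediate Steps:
n = -7 (n = -5 - 2 = -7)
n*h = -7*(-365) = 2555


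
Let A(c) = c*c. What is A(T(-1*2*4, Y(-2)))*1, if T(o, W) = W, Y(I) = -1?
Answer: 1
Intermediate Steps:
A(c) = c²
A(T(-1*2*4, Y(-2)))*1 = (-1)²*1 = 1*1 = 1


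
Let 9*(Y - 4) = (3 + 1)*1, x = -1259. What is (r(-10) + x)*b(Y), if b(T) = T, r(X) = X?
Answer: -5640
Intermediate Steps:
Y = 40/9 (Y = 4 + ((3 + 1)*1)/9 = 4 + (4*1)/9 = 4 + (⅑)*4 = 4 + 4/9 = 40/9 ≈ 4.4444)
(r(-10) + x)*b(Y) = (-10 - 1259)*(40/9) = -1269*40/9 = -5640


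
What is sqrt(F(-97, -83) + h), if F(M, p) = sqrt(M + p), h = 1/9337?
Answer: sqrt(9337 + 523077414*I*sqrt(5))/9337 ≈ 2.59 + 2.59*I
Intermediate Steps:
h = 1/9337 ≈ 0.00010710
sqrt(F(-97, -83) + h) = sqrt(sqrt(-97 - 83) + 1/9337) = sqrt(sqrt(-180) + 1/9337) = sqrt(6*I*sqrt(5) + 1/9337) = sqrt(1/9337 + 6*I*sqrt(5))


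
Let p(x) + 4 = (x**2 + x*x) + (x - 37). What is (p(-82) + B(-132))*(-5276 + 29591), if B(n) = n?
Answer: 320787795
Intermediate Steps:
p(x) = -41 + x + 2*x**2 (p(x) = -4 + ((x**2 + x*x) + (x - 37)) = -4 + ((x**2 + x**2) + (-37 + x)) = -4 + (2*x**2 + (-37 + x)) = -4 + (-37 + x + 2*x**2) = -41 + x + 2*x**2)
(p(-82) + B(-132))*(-5276 + 29591) = ((-41 - 82 + 2*(-82)**2) - 132)*(-5276 + 29591) = ((-41 - 82 + 2*6724) - 132)*24315 = ((-41 - 82 + 13448) - 132)*24315 = (13325 - 132)*24315 = 13193*24315 = 320787795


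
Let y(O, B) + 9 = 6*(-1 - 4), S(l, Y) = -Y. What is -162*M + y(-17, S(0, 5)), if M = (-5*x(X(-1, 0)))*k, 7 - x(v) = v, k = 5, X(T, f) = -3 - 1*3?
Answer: 52611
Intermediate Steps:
X(T, f) = -6 (X(T, f) = -3 - 3 = -6)
x(v) = 7 - v
y(O, B) = -39 (y(O, B) = -9 + 6*(-1 - 4) = -9 + 6*(-5) = -9 - 30 = -39)
M = -325 (M = -5*(7 - 1*(-6))*5 = -5*(7 + 6)*5 = -5*13*5 = -65*5 = -325)
-162*M + y(-17, S(0, 5)) = -162*(-325) - 39 = 52650 - 39 = 52611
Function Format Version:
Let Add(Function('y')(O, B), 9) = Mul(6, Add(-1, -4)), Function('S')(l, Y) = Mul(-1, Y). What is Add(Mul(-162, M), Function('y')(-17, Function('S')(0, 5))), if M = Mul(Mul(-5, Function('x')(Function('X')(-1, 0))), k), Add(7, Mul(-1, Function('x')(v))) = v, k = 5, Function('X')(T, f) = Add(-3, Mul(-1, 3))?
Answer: 52611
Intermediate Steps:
Function('X')(T, f) = -6 (Function('X')(T, f) = Add(-3, -3) = -6)
Function('x')(v) = Add(7, Mul(-1, v))
Function('y')(O, B) = -39 (Function('y')(O, B) = Add(-9, Mul(6, Add(-1, -4))) = Add(-9, Mul(6, -5)) = Add(-9, -30) = -39)
M = -325 (M = Mul(Mul(-5, Add(7, Mul(-1, -6))), 5) = Mul(Mul(-5, Add(7, 6)), 5) = Mul(Mul(-5, 13), 5) = Mul(-65, 5) = -325)
Add(Mul(-162, M), Function('y')(-17, Function('S')(0, 5))) = Add(Mul(-162, -325), -39) = Add(52650, -39) = 52611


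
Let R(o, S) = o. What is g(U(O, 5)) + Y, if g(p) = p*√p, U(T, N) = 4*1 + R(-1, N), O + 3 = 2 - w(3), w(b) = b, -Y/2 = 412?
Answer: -824 + 3*√3 ≈ -818.80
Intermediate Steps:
Y = -824 (Y = -2*412 = -824)
O = -4 (O = -3 + (2 - 1*3) = -3 + (2 - 3) = -3 - 1 = -4)
U(T, N) = 3 (U(T, N) = 4*1 - 1 = 4 - 1 = 3)
g(p) = p^(3/2)
g(U(O, 5)) + Y = 3^(3/2) - 824 = 3*√3 - 824 = -824 + 3*√3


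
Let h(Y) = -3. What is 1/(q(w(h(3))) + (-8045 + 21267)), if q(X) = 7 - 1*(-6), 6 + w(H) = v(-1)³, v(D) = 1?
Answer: 1/13235 ≈ 7.5557e-5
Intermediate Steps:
w(H) = -5 (w(H) = -6 + 1³ = -6 + 1 = -5)
q(X) = 13 (q(X) = 7 + 6 = 13)
1/(q(w(h(3))) + (-8045 + 21267)) = 1/(13 + (-8045 + 21267)) = 1/(13 + 13222) = 1/13235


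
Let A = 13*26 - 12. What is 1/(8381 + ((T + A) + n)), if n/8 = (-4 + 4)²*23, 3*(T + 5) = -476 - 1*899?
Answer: 3/24731 ≈ 0.00012131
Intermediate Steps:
T = -1390/3 (T = -5 + (-476 - 1*899)/3 = -5 + (-476 - 899)/3 = -5 + (⅓)*(-1375) = -5 - 1375/3 = -1390/3 ≈ -463.33)
A = 326 (A = 338 - 12 = 326)
n = 0 (n = 8*((-4 + 4)²*23) = 8*(0²*23) = 8*(0*23) = 8*0 = 0)
1/(8381 + ((T + A) + n)) = 1/(8381 + ((-1390/3 + 326) + 0)) = 1/(8381 + (-412/3 + 0)) = 1/(8381 - 412/3) = 1/(24731/3) = 3/24731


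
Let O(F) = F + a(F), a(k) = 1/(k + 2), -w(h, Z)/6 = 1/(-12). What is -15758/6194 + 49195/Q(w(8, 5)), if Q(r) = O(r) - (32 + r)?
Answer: -763029457/489326 ≈ -1559.3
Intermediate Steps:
w(h, Z) = ½ (w(h, Z) = -6/(-12) = -6*(-1/12) = ½)
a(k) = 1/(2 + k)
O(F) = F + 1/(2 + F)
Q(r) = -32 - r + (1 + r*(2 + r))/(2 + r) (Q(r) = (1 + r*(2 + r))/(2 + r) - (32 + r) = (1 + r*(2 + r))/(2 + r) + (-32 - r) = -32 - r + (1 + r*(2 + r))/(2 + r))
-15758/6194 + 49195/Q(w(8, 5)) = -15758/6194 + 49195/(((-63 - 32*½)/(2 + ½))) = -15758*1/6194 + 49195/(((-63 - 16)/(5/2))) = -7879/3097 + 49195/(((⅖)*(-79))) = -7879/3097 + 49195/(-158/5) = -7879/3097 + 49195*(-5/158) = -7879/3097 - 245975/158 = -763029457/489326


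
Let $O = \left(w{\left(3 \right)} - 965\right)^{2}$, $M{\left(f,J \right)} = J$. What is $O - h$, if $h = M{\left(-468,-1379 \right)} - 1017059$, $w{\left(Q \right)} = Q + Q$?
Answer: $1938119$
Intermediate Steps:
$w{\left(Q \right)} = 2 Q$
$h = -1018438$ ($h = -1379 - 1017059 = -1018438$)
$O = 919681$ ($O = \left(2 \cdot 3 - 965\right)^{2} = \left(6 - 965\right)^{2} = \left(-959\right)^{2} = 919681$)
$O - h = 919681 - -1018438 = 919681 + 1018438 = 1938119$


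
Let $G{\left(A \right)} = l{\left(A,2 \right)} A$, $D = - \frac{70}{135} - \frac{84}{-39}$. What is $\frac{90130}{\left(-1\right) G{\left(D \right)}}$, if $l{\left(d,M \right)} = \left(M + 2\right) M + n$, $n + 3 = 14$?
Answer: $- \frac{15817815}{5453} \approx -2900.8$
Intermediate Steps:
$n = 11$ ($n = -3 + 14 = 11$)
$D = \frac{574}{351}$ ($D = \left(-70\right) \frac{1}{135} - - \frac{28}{13} = - \frac{14}{27} + \frac{28}{13} = \frac{574}{351} \approx 1.6353$)
$l{\left(d,M \right)} = 11 + M \left(2 + M\right)$ ($l{\left(d,M \right)} = \left(M + 2\right) M + 11 = \left(2 + M\right) M + 11 = M \left(2 + M\right) + 11 = 11 + M \left(2 + M\right)$)
$G{\left(A \right)} = 19 A$ ($G{\left(A \right)} = \left(11 + 2^{2} + 2 \cdot 2\right) A = \left(11 + 4 + 4\right) A = 19 A$)
$\frac{90130}{\left(-1\right) G{\left(D \right)}} = \frac{90130}{\left(-1\right) 19 \cdot \frac{574}{351}} = \frac{90130}{\left(-1\right) \frac{10906}{351}} = \frac{90130}{- \frac{10906}{351}} = 90130 \left(- \frac{351}{10906}\right) = - \frac{15817815}{5453}$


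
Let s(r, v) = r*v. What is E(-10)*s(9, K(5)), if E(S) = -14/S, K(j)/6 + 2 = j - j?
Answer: -756/5 ≈ -151.20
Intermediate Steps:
K(j) = -12 (K(j) = -12 + 6*(j - j) = -12 + 6*0 = -12 + 0 = -12)
E(-10)*s(9, K(5)) = (-14/(-10))*(9*(-12)) = -14*(-⅒)*(-108) = (7/5)*(-108) = -756/5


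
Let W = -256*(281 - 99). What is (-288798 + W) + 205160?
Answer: -130230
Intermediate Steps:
W = -46592 (W = -256*182 = -46592)
(-288798 + W) + 205160 = (-288798 - 46592) + 205160 = -335390 + 205160 = -130230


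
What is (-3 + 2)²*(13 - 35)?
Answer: -22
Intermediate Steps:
(-3 + 2)²*(13 - 35) = (-1)²*(-22) = 1*(-22) = -22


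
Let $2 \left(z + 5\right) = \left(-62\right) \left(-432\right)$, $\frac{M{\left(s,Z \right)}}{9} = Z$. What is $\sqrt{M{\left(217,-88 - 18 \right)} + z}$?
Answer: $\sqrt{12433} \approx 111.5$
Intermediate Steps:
$M{\left(s,Z \right)} = 9 Z$
$z = 13387$ ($z = -5 + \frac{\left(-62\right) \left(-432\right)}{2} = -5 + \frac{1}{2} \cdot 26784 = -5 + 13392 = 13387$)
$\sqrt{M{\left(217,-88 - 18 \right)} + z} = \sqrt{9 \left(-88 - 18\right) + 13387} = \sqrt{9 \left(-106\right) + 13387} = \sqrt{-954 + 13387} = \sqrt{12433}$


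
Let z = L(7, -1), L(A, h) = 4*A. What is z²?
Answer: 784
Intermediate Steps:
z = 28 (z = 4*7 = 28)
z² = 28² = 784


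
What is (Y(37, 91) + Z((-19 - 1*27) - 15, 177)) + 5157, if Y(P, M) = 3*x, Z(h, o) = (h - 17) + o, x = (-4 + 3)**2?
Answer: 5259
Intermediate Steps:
x = 1 (x = (-1)**2 = 1)
Z(h, o) = -17 + h + o (Z(h, o) = (-17 + h) + o = -17 + h + o)
Y(P, M) = 3 (Y(P, M) = 3*1 = 3)
(Y(37, 91) + Z((-19 - 1*27) - 15, 177)) + 5157 = (3 + (-17 + ((-19 - 1*27) - 15) + 177)) + 5157 = (3 + (-17 + ((-19 - 27) - 15) + 177)) + 5157 = (3 + (-17 + (-46 - 15) + 177)) + 5157 = (3 + (-17 - 61 + 177)) + 5157 = (3 + 99) + 5157 = 102 + 5157 = 5259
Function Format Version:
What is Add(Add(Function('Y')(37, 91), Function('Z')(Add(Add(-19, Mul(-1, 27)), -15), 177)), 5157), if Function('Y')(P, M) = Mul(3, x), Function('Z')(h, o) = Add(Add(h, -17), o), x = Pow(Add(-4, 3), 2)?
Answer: 5259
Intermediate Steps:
x = 1 (x = Pow(-1, 2) = 1)
Function('Z')(h, o) = Add(-17, h, o) (Function('Z')(h, o) = Add(Add(-17, h), o) = Add(-17, h, o))
Function('Y')(P, M) = 3 (Function('Y')(P, M) = Mul(3, 1) = 3)
Add(Add(Function('Y')(37, 91), Function('Z')(Add(Add(-19, Mul(-1, 27)), -15), 177)), 5157) = Add(Add(3, Add(-17, Add(Add(-19, Mul(-1, 27)), -15), 177)), 5157) = Add(Add(3, Add(-17, Add(Add(-19, -27), -15), 177)), 5157) = Add(Add(3, Add(-17, Add(-46, -15), 177)), 5157) = Add(Add(3, Add(-17, -61, 177)), 5157) = Add(Add(3, 99), 5157) = Add(102, 5157) = 5259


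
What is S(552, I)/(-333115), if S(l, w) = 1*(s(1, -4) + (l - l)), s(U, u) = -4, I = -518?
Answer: 4/333115 ≈ 1.2008e-5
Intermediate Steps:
S(l, w) = -4 (S(l, w) = 1*(-4 + (l - l)) = 1*(-4 + 0) = 1*(-4) = -4)
S(552, I)/(-333115) = -4/(-333115) = -4*(-1/333115) = 4/333115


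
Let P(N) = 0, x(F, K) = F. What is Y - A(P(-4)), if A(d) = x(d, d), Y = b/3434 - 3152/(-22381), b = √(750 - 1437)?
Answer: 3152/22381 + I*√687/3434 ≈ 0.14083 + 0.0076327*I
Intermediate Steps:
b = I*√687 (b = √(-687) = I*√687 ≈ 26.211*I)
Y = 3152/22381 + I*√687/3434 (Y = (I*√687)/3434 - 3152/(-22381) = (I*√687)*(1/3434) - 3152*(-1/22381) = I*√687/3434 + 3152/22381 = 3152/22381 + I*√687/3434 ≈ 0.14083 + 0.0076327*I)
A(d) = d
Y - A(P(-4)) = (3152/22381 + I*√687/3434) - 1*0 = (3152/22381 + I*√687/3434) + 0 = 3152/22381 + I*√687/3434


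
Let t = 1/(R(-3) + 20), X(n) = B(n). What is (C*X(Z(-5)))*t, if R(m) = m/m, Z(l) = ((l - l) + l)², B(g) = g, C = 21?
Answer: 25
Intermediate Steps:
Z(l) = l² (Z(l) = (0 + l)² = l²)
X(n) = n
R(m) = 1
t = 1/21 (t = 1/(1 + 20) = 1/21 ≈ 0.047619)
(C*X(Z(-5)))*t = (21*(-5)²)*(1/21) = (21*25)*(1/21) = 525*(1/21) = 25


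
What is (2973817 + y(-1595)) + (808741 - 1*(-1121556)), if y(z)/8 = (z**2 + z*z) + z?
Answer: 45595754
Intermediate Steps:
y(z) = 8*z + 16*z**2 (y(z) = 8*((z**2 + z*z) + z) = 8*((z**2 + z**2) + z) = 8*(2*z**2 + z) = 8*(z + 2*z**2) = 8*z + 16*z**2)
(2973817 + y(-1595)) + (808741 - 1*(-1121556)) = (2973817 + 8*(-1595)*(1 + 2*(-1595))) + (808741 - 1*(-1121556)) = (2973817 + 8*(-1595)*(1 - 3190)) + (808741 + 1121556) = (2973817 + 8*(-1595)*(-3189)) + 1930297 = (2973817 + 40691640) + 1930297 = 43665457 + 1930297 = 45595754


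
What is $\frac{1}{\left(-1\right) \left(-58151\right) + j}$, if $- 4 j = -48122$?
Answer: $\frac{2}{140363} \approx 1.4249 \cdot 10^{-5}$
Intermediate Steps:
$j = \frac{24061}{2}$ ($j = \left(- \frac{1}{4}\right) \left(-48122\right) = \frac{24061}{2} \approx 12031.0$)
$\frac{1}{\left(-1\right) \left(-58151\right) + j} = \frac{1}{\left(-1\right) \left(-58151\right) + \frac{24061}{2}} = \frac{1}{58151 + \frac{24061}{2}} = \frac{1}{\frac{140363}{2}} = \frac{2}{140363}$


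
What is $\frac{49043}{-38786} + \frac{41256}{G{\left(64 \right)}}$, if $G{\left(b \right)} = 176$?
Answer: $\frac{411034}{1763} \approx 233.14$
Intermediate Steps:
$\frac{49043}{-38786} + \frac{41256}{G{\left(64 \right)}} = \frac{49043}{-38786} + \frac{41256}{176} = 49043 \left(- \frac{1}{38786}\right) + 41256 \cdot \frac{1}{176} = - \frac{49043}{38786} + \frac{5157}{22} = \frac{411034}{1763}$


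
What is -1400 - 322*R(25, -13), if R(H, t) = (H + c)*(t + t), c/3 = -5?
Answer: 82320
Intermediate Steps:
c = -15 (c = 3*(-5) = -15)
R(H, t) = 2*t*(-15 + H) (R(H, t) = (H - 15)*(t + t) = (-15 + H)*(2*t) = 2*t*(-15 + H))
-1400 - 322*R(25, -13) = -1400 - 644*(-13)*(-15 + 25) = -1400 - 644*(-13)*10 = -1400 - 322*(-260) = -1400 + 83720 = 82320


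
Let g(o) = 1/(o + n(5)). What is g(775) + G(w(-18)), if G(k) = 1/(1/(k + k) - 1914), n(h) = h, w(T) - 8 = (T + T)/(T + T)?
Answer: 20411/26871780 ≈ 0.00075957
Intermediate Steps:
w(T) = 9 (w(T) = 8 + (T + T)/(T + T) = 8 + (2*T)/((2*T)) = 8 + (2*T)*(1/(2*T)) = 8 + 1 = 9)
g(o) = 1/(5 + o) (g(o) = 1/(o + 5) = 1/(5 + o))
G(k) = 1/(-1914 + 1/(2*k)) (G(k) = 1/(1/(2*k) - 1914) = 1/(-1914 + 1/(2*k)))
g(775) + G(w(-18)) = 1/(5 + 775) - 2*9/(-1 + 3828*9) = 1/780 - 2*9/(-1 + 34452) = 1/780 - 2*9/34451 = 1/780 - 2*9*1/34451 = 1/780 - 18/34451 = 20411/26871780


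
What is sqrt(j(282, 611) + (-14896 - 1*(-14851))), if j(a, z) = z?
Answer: sqrt(566) ≈ 23.791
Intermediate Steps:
sqrt(j(282, 611) + (-14896 - 1*(-14851))) = sqrt(611 + (-14896 - 1*(-14851))) = sqrt(611 + (-14896 + 14851)) = sqrt(611 - 45) = sqrt(566)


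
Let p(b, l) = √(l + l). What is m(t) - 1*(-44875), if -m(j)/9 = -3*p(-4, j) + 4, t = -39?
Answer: 44839 + 27*I*√78 ≈ 44839.0 + 238.46*I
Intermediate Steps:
p(b, l) = √2*√l (p(b, l) = √(2*l) = √2*√l)
m(j) = -36 + 27*√2*√j (m(j) = -9*(-3*√2*√j + 4) = -9*(4 - 3*√2*√j) = -36 + 27*√2*√j)
m(t) - 1*(-44875) = (-36 + 27*√2*√(-39)) - 1*(-44875) = (-36 + 27*√2*(I*√39)) + 44875 = (-36 + 27*I*√78) + 44875 = 44839 + 27*I*√78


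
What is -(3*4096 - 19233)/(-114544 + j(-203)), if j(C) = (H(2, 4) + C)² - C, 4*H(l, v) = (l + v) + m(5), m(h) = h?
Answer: -22224/237571 ≈ -0.093547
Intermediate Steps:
H(l, v) = 5/4 + l/4 + v/4 (H(l, v) = ((l + v) + 5)/4 = (5 + l + v)/4 = 5/4 + l/4 + v/4)
j(C) = (11/4 + C)² - C (j(C) = ((5/4 + (¼)*2 + (¼)*4) + C)² - C = ((5/4 + ½ + 1) + C)² - C = (11/4 + C)² - C)
-(3*4096 - 19233)/(-114544 + j(-203)) = -(3*4096 - 19233)/(-114544 + (-1*(-203) + (11 + 4*(-203))²/16)) = -(12288 - 19233)/(-114544 + (203 + (11 - 812)²/16)) = -(-6945)/(-114544 + (203 + (1/16)*(-801)²)) = -(-6945)/(-114544 + (203 + (1/16)*641601)) = -(-6945)/(-114544 + (203 + 641601/16)) = -(-6945)/(-114544 + 644849/16) = -(-6945)/(-1187855/16) = -(-6945)*(-16)/1187855 = -1*22224/237571 = -22224/237571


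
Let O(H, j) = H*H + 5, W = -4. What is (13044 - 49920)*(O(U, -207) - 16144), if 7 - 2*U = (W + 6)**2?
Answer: 595058793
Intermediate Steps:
U = 3/2 (U = 7/2 - (-4 + 6)**2/2 = 7/2 - 1/2*2**2 = 7/2 - 1/2*4 = 7/2 - 2 = 3/2 ≈ 1.5000)
O(H, j) = 5 + H**2 (O(H, j) = H**2 + 5 = 5 + H**2)
(13044 - 49920)*(O(U, -207) - 16144) = (13044 - 49920)*((5 + (3/2)**2) - 16144) = -36876*((5 + 9/4) - 16144) = -36876*(29/4 - 16144) = -36876*(-64547/4) = 595058793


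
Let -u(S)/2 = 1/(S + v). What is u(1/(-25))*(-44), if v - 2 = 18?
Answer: 2200/499 ≈ 4.4088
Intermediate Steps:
v = 20 (v = 2 + 18 = 20)
u(S) = -2/(20 + S) (u(S) = -2/(S + 20) = -2/(20 + S))
u(1/(-25))*(-44) = -2/(20 + 1/(-25))*(-44) = -2/(20 - 1/25)*(-44) = -2/499/25*(-44) = -2*25/499*(-44) = -50/499*(-44) = 2200/499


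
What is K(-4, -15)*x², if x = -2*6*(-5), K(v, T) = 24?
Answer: 86400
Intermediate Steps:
x = 60 (x = -12*(-5) = 60)
K(-4, -15)*x² = 24*60² = 24*3600 = 86400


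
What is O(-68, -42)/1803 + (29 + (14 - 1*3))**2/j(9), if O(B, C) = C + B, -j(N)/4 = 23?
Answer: -723730/41469 ≈ -17.452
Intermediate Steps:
j(N) = -92 (j(N) = -4*23 = -92)
O(B, C) = B + C
O(-68, -42)/1803 + (29 + (14 - 1*3))**2/j(9) = (-68 - 42)/1803 + (29 + (14 - 1*3))**2/(-92) = -110*1/1803 + (29 + (14 - 3))**2*(-1/92) = -110/1803 + (29 + 11)**2*(-1/92) = -110/1803 + 40**2*(-1/92) = -110/1803 + 1600*(-1/92) = -110/1803 - 400/23 = -723730/41469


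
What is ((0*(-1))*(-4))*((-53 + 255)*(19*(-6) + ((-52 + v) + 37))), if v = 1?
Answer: 0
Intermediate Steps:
((0*(-1))*(-4))*((-53 + 255)*(19*(-6) + ((-52 + v) + 37))) = ((0*(-1))*(-4))*((-53 + 255)*(19*(-6) + ((-52 + 1) + 37))) = (0*(-4))*(202*(-114 + (-51 + 37))) = 0*(202*(-114 - 14)) = 0*(202*(-128)) = 0*(-25856) = 0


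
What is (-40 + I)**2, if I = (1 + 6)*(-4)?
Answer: 4624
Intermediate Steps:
I = -28 (I = 7*(-4) = -28)
(-40 + I)**2 = (-40 - 28)**2 = (-68)**2 = 4624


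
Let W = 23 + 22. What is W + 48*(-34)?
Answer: -1587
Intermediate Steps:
W = 45
W + 48*(-34) = 45 + 48*(-34) = 45 - 1632 = -1587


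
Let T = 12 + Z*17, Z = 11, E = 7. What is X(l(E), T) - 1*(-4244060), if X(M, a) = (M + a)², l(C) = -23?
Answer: 4275036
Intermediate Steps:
T = 199 (T = 12 + 11*17 = 12 + 187 = 199)
X(l(E), T) - 1*(-4244060) = (-23 + 199)² - 1*(-4244060) = 176² + 4244060 = 30976 + 4244060 = 4275036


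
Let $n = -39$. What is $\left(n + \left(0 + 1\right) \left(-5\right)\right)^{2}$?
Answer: $1936$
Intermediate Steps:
$\left(n + \left(0 + 1\right) \left(-5\right)\right)^{2} = \left(-39 + \left(0 + 1\right) \left(-5\right)\right)^{2} = \left(-39 + 1 \left(-5\right)\right)^{2} = \left(-39 - 5\right)^{2} = \left(-44\right)^{2} = 1936$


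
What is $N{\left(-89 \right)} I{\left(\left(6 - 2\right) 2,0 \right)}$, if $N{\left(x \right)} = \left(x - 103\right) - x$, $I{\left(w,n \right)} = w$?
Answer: $-824$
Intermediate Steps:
$N{\left(x \right)} = -103$ ($N{\left(x \right)} = \left(-103 + x\right) - x = -103$)
$N{\left(-89 \right)} I{\left(\left(6 - 2\right) 2,0 \right)} = - 103 \left(6 - 2\right) 2 = - 103 \cdot 4 \cdot 2 = \left(-103\right) 8 = -824$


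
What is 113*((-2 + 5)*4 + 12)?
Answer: 2712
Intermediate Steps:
113*((-2 + 5)*4 + 12) = 113*(3*4 + 12) = 113*(12 + 12) = 113*24 = 2712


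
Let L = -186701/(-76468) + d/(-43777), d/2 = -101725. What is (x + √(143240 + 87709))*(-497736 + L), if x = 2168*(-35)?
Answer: 4515313268203909490/119554987 - 4998501772919457*√25661/3347539636 ≈ 3.7528e+10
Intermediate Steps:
d = -203450 (d = 2*(-101725) = -203450)
x = -75880
L = 23730624277/3347539636 (L = -186701/(-76468) - 203450/(-43777) = -186701*(-1/76468) - 203450*(-1/43777) = 186701/76468 + 203450/43777 = 23730624277/3347539636 ≈ 7.0890)
(x + √(143240 + 87709))*(-497736 + L) = (-75880 + √(143240 + 87709))*(-497736 + 23730624277/3347539636) = (-75880 + √230949)*(-1666167257639819/3347539636) = (-75880 + 3*√25661)*(-1666167257639819/3347539636) = 4515313268203909490/119554987 - 4998501772919457*√25661/3347539636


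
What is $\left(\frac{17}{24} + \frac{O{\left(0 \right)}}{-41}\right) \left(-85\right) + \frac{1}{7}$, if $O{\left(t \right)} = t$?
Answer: $- \frac{10091}{168} \approx -60.065$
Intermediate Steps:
$\left(\frac{17}{24} + \frac{O{\left(0 \right)}}{-41}\right) \left(-85\right) + \frac{1}{7} = \left(\frac{17}{24} + \frac{0}{-41}\right) \left(-85\right) + \frac{1}{7} = \left(17 \cdot \frac{1}{24} + 0 \left(- \frac{1}{41}\right)\right) \left(-85\right) + \frac{1}{7} = \left(\frac{17}{24} + 0\right) \left(-85\right) + \frac{1}{7} = \frac{17}{24} \left(-85\right) + \frac{1}{7} = - \frac{1445}{24} + \frac{1}{7} = - \frac{10091}{168}$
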